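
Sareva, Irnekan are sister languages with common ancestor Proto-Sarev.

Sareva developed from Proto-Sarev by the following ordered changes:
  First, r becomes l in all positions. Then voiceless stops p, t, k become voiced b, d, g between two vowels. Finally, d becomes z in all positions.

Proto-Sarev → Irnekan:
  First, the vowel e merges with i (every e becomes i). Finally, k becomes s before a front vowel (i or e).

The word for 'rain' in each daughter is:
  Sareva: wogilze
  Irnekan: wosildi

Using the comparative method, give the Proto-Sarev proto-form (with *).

*wokilde

Position 3: Sareva has g, Irnekan has s. Taking the neighbouring segments as reconstructed: Sareva g could go back to *k or *g; Irnekan s could go back to *k or *s — the one source consistent with every daughter is *k.
Position 7: Sareva has e, Irnekan has i. Sareva preserves e here (none of its changes turn any other segment into e), so the proto-segment is *e.
Continuing position by position gives *wokilde; check it forward:
Sareva: *wokilde
  wokilde (rule 1 does not apply)
  wokilde → wogilde   [intervocalic voicing]
  wogilde → wogilze   [unconditioned shift]
  giving Sareva wogilze.
Irnekan: *wokilde
  wokilde → wokildi   [vowel merger]
  wokildi → wosildi   [palatalisation]
  giving Irnekan wosildi.
Only *wokilde yields all of Sareva wogilze, Irnekan wosildi.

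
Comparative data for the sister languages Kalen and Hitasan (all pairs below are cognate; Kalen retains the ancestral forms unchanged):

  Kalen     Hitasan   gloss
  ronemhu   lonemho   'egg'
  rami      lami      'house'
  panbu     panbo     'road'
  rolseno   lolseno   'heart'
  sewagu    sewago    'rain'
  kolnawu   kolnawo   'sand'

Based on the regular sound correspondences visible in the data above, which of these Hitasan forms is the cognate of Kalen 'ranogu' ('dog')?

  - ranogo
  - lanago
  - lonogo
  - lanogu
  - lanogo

lanogo

rami ~ lami — Kalen r corresponds to Hitasan l word-initially before a back vowel.
ronemhu ~ lonemho, panbu ~ panbo — Kalen u corresponds to Hitasan o word-finally.
Applying these to Kalen 'ranogu':
  ranogu → lanogu   (r→l word-initially before a back vowel)
  lanogu → lanogo   (u→o word-finally)
So the Hitasan cognate is 'lanogo'.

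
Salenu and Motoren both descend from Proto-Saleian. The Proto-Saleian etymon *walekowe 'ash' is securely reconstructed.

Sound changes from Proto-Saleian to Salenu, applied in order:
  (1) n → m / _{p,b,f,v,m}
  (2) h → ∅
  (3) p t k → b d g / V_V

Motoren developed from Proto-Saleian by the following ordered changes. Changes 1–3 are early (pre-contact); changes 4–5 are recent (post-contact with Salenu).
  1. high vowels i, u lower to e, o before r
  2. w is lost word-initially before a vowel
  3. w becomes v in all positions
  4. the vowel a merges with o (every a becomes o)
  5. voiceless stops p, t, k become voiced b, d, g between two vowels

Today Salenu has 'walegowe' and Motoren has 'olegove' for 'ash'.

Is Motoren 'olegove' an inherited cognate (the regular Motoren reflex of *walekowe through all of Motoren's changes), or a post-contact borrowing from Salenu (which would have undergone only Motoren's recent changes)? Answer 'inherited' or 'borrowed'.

inherited

If inherited, *walekowe would pass through all of Motoren's changes:
Motoren: start from *walekowe.
  rule 1: no change — walekowe
  rule 2 (glide loss): walekowe → alekowe
  rule 3 (unconditioned shift): alekowe → alekove
  rule 4 (vowel merger): alekove → olekove
  rule 5 (intervocalic voicing): olekove → olegove
  ⇒ Motoren olegove
If borrowed from Salenu 'walegowe' after the early changes, it would undergo only the recent ones:
  rule 4 (vowel merger): walegowe → wolegowe
  rule 5 (intervocalic voicing): no change (wolegowe)
  ⇒ as a loan: wolegowe
Motoren 'olegove' matches the inherited outcome exactly, so it is an inherited cognate, not a loan.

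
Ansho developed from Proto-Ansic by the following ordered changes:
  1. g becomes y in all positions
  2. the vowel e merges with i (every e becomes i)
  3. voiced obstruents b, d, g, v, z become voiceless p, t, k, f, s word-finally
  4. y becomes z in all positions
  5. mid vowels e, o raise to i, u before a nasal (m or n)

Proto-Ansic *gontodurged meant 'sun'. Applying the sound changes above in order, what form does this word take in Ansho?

zuntodurzit

Ansho: *gontodurged > yontoduryed > yontoduryid > yontoduryit > zontodurzit > zuntodurzit  (by unconditioned shift, vowel merger, final devoicing, unconditioned shift, pre-nasal raising)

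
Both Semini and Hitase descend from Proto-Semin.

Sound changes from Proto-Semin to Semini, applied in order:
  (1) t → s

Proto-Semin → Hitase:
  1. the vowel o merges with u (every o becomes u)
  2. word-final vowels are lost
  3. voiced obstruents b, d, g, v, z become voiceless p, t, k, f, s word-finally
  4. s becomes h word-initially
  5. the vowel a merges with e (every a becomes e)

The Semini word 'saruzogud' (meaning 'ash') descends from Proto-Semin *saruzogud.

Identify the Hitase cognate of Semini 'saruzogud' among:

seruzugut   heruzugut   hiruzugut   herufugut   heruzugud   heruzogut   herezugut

Hitase: start from *saruzogud.
  rule 1 (vowel merger): saruzogud → saruzugud
  rule 2: no change — saruzugud
  rule 3 (final devoicing): saruzugud → saruzugut
  rule 4 (debuccalisation): saruzugut → haruzugut
  rule 5 (vowel merger): haruzugut → heruzugut
  ⇒ Hitase heruzugut
The other candidates each miss or misapply at least one Hitase change.

heruzugut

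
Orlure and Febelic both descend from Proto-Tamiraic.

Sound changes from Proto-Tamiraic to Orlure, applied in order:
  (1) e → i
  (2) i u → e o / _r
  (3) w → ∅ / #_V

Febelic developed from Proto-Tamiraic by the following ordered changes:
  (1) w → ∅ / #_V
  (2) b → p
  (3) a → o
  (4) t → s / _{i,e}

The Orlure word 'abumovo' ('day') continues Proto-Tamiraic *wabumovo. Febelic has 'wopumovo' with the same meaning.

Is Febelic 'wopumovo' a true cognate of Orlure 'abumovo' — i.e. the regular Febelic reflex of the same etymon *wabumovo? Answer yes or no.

no

Derive the expected Febelic reflex of *wabumovo:
Febelic: *wabumovo
  wabumovo → abumovo   [glide loss]
  abumovo → apumovo   [unconditioned shift]
  apumovo → opumovo   [vowel merger]
  opumovo (rule 4 does not apply)
  giving Febelic opumovo.
The regular Febelic reflex would be 'opumovo', but the attested form is 'wopumovo'. The correspondence is irregular, so they are not cognates (the Febelic form has a different source).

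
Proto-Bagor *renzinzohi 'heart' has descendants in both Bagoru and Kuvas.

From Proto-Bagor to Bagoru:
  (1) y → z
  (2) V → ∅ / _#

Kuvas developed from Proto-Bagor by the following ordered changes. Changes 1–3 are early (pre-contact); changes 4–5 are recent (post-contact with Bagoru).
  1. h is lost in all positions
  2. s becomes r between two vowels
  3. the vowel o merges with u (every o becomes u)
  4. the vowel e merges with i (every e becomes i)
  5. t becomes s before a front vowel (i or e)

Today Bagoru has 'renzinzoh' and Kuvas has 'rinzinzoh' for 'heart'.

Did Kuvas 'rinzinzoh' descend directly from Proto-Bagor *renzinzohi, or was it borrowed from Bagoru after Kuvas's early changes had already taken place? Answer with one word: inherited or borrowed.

If inherited, *renzinzohi would pass through all of Kuvas's changes:
Kuvas: *renzinzohi
  renzinzohi → renzinzoi   [h-loss]
  renzinzoi (rule 2 does not apply)
  renzinzoi → renzinzui   [vowel merger]
  renzinzui → rinzinzui   [vowel merger]
  rinzinzui (rule 5 does not apply)
  giving Kuvas rinzinzui.
If borrowed from Bagoru 'renzinzoh' after the early changes, it would undergo only the recent ones:
  rule 4 (vowel merger): renzinzoh → rinzinzoh
  rule 5 (palatalisation): no change (rinzinzoh)
  ⇒ as a loan: rinzinzoh
Kuvas 'rinzinzoh' matches the loan outcome 'rinzinzoh', not the inherited 'rinzinzui' — it skipped the early Kuvas changes, so it was borrowed from Bagoru.

borrowed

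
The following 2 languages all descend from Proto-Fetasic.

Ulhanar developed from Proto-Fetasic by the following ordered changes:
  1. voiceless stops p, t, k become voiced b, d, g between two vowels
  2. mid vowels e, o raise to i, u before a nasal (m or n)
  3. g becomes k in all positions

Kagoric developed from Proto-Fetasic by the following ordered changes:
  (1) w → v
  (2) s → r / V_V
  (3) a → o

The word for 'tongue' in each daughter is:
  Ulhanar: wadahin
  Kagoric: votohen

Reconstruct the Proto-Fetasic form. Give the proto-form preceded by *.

*watahen

Position 4: Ulhanar has a, Kagoric has o. Ulhanar preserves a here (none of its changes turn any other segment into a), so the proto-segment is *a.
Position 3: Ulhanar has d, Kagoric has t. Kagoric preserves t here (none of its changes turn any other segment into t), so the proto-segment is *t.
Verify the candidate proto-form against each daughter:
Ulhanar: *watahen
  watahen → wadahen   [intervocalic voicing]
  wadahen → wadahin   [pre-nasal raising]
  wadahin (rule 3 does not apply)
  giving Ulhanar wadahin.
Kagoric: *watahen
  watahen → vatahen   [unconditioned shift]
  vatahen (rule 2 does not apply)
  vatahen → votohen   [vowel merger]
  giving Kagoric votohen.
Only *watahen yields all of Ulhanar wadahin, Kagoric votohen.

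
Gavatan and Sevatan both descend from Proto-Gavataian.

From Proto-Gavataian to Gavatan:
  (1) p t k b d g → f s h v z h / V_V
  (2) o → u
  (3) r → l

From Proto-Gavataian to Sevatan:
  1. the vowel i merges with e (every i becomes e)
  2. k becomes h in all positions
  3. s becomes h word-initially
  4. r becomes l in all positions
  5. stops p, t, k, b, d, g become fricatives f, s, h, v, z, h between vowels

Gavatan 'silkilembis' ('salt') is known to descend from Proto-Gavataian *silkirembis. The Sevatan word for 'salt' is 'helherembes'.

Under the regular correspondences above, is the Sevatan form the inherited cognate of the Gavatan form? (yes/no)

no

Derive the expected Sevatan reflex of *silkirembis:
Sevatan: *silkirembis > selkerembes > selherembes > helherembes > helhelembes  (by vowel merger, unconditioned shift, debuccalisation, unconditioned shift)
The regular Sevatan reflex would be 'helhelembes', but the attested form is 'helherembes'. The correspondence is irregular, so they are not cognates (the Sevatan form has a different source).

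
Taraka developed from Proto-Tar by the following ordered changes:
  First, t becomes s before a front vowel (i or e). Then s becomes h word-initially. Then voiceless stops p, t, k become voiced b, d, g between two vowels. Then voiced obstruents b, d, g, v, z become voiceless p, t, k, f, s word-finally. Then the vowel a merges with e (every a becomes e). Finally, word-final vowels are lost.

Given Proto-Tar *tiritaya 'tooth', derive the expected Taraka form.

hiridey

Taraka: *tiritaya
  tiritaya → siritaya   [palatalisation]
  siritaya → hiritaya   [debuccalisation]
  hiritaya → hiridaya   [intervocalic voicing]
  hiridaya (rule 4 does not apply)
  hiridaya → hirideye   [vowel merger]
  hirideye → hiridey   [apocope]
  giving Taraka hiridey.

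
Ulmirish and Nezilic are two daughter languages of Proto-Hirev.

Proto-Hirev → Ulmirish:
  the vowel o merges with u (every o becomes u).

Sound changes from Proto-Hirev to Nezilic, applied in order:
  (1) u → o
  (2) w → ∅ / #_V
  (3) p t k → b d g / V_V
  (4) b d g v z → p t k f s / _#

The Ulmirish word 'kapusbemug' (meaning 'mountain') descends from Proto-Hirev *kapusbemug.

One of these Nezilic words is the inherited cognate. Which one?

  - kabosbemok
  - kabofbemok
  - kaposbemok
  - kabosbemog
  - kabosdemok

kabosbemok

Nezilic: start from *kapusbemug.
  rule 1 (vowel merger): kapusbemug → kaposbemog
  rule 2: no change — kaposbemog
  rule 3 (intervocalic voicing): kaposbemog → kabosbemog
  rule 4 (final devoicing): kabosbemog → kabosbemok
  ⇒ Nezilic kabosbemok
Only 'kabosbemok' matches the regular Nezilic development of *kapusbemug.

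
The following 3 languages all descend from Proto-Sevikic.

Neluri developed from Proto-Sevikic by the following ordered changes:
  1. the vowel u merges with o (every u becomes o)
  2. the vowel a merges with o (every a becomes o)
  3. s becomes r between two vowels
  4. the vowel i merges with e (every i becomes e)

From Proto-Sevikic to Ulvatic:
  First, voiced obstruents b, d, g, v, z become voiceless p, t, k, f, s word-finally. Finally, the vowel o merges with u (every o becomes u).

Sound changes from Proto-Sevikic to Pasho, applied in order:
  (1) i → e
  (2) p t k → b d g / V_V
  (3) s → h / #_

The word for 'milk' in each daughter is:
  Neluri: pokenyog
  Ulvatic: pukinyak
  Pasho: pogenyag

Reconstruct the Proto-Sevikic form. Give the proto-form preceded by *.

Position 3: Neluri has k, Ulvatic has k, Pasho has g. Neluri preserves k here (none of its changes turn any other segment into k), so the proto-segment is *k.
Position 4: Neluri has e, Ulvatic has i, Pasho has e. Ulvatic preserves i here (none of its changes turn any other segment into i), so the proto-segment is *i.
Continuing position by position gives *pokinyag; check it forward:
Neluri: *pokinyag > pokinyog > pokenyog  (by vowel merger, vowel merger)
Ulvatic: *pokinyag
  pokinyag → pokinyak   [final devoicing]
  pokinyak → pukinyak   [vowel merger]
  giving Ulvatic pukinyak.
Pasho: *pokinyag
  pokinyag → pokenyag   [vowel merger]
  pokenyag → pogenyag   [intervocalic voicing]
  pogenyag (rule 3 does not apply)
  giving Pasho pogenyag.
Only *pokinyag yields all of Neluri pokenyog, Ulvatic pukinyak, Pasho pogenyag.

*pokinyag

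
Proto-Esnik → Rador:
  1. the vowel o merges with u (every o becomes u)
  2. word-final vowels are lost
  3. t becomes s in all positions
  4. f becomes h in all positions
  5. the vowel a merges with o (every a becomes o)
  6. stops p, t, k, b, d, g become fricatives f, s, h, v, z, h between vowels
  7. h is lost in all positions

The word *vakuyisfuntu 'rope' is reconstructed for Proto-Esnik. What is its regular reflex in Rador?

vouyisuns

Rador: *vakuyisfuntu
  vakuyisfuntu (rule 1 does not apply)
  vakuyisfuntu → vakuyisfunt   [apocope]
  vakuyisfunt → vakuyisfuns   [unconditioned shift]
  vakuyisfuns → vakuyishuns   [unconditioned shift]
  vakuyishuns → vokuyishuns   [vowel merger]
  vokuyishuns → vohuyishuns   [intervocalic lenition]
  vohuyishuns → vouyisuns   [h-loss]
  giving Rador vouyisuns.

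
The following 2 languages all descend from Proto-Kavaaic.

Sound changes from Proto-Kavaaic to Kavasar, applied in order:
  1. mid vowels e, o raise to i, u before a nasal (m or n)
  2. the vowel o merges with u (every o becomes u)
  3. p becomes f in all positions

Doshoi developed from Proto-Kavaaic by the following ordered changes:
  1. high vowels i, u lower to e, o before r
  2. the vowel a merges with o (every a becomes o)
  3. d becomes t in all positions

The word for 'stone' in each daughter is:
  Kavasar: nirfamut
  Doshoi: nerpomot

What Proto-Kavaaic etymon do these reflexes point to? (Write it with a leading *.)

Position 5: Kavasar has a, Doshoi has o. Kavasar preserves a here (none of its changes turn any other segment into a), so the proto-segment is *a.
Position 7: Kavasar has u, Doshoi has o. Taking the neighbouring segments as reconstructed: Kavasar u could go back to *o or *u; Doshoi o could go back to *a or *o — the one source consistent with every daughter is *o.
Verify the candidate proto-form against each daughter:
Kavasar: *nirpamot
  nirpamot (rule 1 does not apply)
  nirpamot → nirpamut   [vowel merger]
  nirpamut → nirfamut   [unconditioned shift]
  giving Kavasar nirfamut.
Doshoi: start from *nirpamot.
  rule 1 (pre-rhotic lowering): nirpamot → nerpamot
  rule 2 (vowel merger): nerpamot → nerpomot
  rule 3: no change — nerpomot
  ⇒ Doshoi nerpomot
No other proto-form is consistent with every reflex, so the reconstruction is *nirpamot.

*nirpamot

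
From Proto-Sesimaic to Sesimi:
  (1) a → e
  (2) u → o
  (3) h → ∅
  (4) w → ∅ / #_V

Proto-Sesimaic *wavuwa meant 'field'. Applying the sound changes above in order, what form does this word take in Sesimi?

evowe

Sesimi: start from *wavuwa.
  rule 1 (vowel merger): wavuwa → wevuwe
  rule 2 (vowel merger): wevuwe → wevowe
  rule 3: no change — wevowe
  rule 4 (glide loss): wevowe → evowe
  ⇒ Sesimi evowe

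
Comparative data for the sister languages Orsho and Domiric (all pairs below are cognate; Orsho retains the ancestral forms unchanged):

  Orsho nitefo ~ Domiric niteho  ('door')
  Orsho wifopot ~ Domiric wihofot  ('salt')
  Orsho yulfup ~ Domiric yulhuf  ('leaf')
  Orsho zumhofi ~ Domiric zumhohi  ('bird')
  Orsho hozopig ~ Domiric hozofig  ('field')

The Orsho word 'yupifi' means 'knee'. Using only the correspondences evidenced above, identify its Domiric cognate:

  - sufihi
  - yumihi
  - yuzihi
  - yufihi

yufihi

hozopig ~ hozofig — Orsho p corresponds to Domiric f between vowels (before a front vowel).
zumhofi ~ zumhohi — Orsho f corresponds to Domiric h between vowels (before a front vowel).
Applying these to Orsho 'yupifi':
  yupifi → yufifi   (p→f between vowels (before a front vowel))
  yufifi → yufihi   (f→h between vowels (before a front vowel))
So the Domiric cognate is 'yufihi'.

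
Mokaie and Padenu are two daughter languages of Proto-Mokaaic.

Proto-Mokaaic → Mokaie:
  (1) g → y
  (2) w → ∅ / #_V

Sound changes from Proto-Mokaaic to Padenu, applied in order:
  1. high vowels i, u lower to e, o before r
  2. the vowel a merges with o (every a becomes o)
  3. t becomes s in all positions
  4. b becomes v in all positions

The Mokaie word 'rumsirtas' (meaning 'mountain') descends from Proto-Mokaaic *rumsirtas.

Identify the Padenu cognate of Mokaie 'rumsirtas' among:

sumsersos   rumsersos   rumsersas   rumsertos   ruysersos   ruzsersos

rumsersos

Padenu: start from *rumsirtas.
  rule 1 (pre-rhotic lowering): rumsirtas → rumsertas
  rule 2 (vowel merger): rumsertas → rumsertos
  rule 3 (unconditioned shift): rumsertos → rumsersos
  rule 4: no change — rumsersos
  ⇒ Padenu rumsersos
The other candidates each miss or misapply at least one Padenu change.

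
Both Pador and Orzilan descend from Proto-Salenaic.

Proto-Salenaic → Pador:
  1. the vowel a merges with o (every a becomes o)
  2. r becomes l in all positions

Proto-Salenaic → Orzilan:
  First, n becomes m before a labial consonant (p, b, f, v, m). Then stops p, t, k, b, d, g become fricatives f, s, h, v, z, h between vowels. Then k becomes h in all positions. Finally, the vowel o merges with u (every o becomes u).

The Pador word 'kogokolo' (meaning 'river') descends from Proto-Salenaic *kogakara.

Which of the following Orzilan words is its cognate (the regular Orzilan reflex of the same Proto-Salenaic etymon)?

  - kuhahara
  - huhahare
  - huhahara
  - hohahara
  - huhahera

Orzilan: start from *kogakara.
  rule 1: no change — kogakara
  rule 2 (intervocalic lenition): kogakara → kohahara
  rule 3 (unconditioned shift): kohahara → hohahara
  rule 4 (vowel merger): hohahara → huhahara
  ⇒ Orzilan huhahara
Only 'huhahara' matches the regular Orzilan development of *kogakara.

huhahara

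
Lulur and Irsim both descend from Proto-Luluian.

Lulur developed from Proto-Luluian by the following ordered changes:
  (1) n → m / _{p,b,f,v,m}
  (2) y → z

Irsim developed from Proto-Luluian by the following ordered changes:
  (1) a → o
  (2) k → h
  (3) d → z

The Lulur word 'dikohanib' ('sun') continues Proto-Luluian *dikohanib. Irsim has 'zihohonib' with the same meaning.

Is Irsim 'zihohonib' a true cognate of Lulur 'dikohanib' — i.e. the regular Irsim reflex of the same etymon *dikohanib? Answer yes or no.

Derive the expected Irsim reflex of *dikohanib:
Irsim: *dikohanib > dikohonib > dihohonib > zihohonib  (by vowel merger, unconditioned shift, unconditioned shift)
Irsim 'zihohonib' matches the regular reflex exactly, so the pair is cognate.

yes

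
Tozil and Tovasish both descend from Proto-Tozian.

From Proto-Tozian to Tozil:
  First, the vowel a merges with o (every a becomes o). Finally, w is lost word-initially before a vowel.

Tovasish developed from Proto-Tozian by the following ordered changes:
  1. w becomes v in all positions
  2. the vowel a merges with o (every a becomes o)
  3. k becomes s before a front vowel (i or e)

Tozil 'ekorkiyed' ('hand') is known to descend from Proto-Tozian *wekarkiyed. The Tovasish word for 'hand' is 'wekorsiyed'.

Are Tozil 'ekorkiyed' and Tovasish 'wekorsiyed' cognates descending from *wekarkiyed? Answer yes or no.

Derive the expected Tovasish reflex of *wekarkiyed:
Tovasish: *wekarkiyed
  wekarkiyed → vekarkiyed   [unconditioned shift]
  vekarkiyed → vekorkiyed   [vowel merger]
  vekorkiyed → vekorsiyed   [palatalisation]
  giving Tovasish vekorsiyed.
The regular Tovasish reflex would be 'vekorsiyed', but the attested form is 'wekorsiyed'. The correspondence is irregular, so they are not cognates (the Tovasish form has a different source).

no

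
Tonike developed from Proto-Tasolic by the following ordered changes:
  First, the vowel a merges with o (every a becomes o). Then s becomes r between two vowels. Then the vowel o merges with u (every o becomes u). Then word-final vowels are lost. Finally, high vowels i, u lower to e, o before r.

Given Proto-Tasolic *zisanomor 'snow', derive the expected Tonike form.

Tonike: *zisanomor > zisonomor > zironomor > zirunumur > zerunumor  (by vowel merger, rhotacism, vowel merger, pre-rhotic lowering)

zerunumor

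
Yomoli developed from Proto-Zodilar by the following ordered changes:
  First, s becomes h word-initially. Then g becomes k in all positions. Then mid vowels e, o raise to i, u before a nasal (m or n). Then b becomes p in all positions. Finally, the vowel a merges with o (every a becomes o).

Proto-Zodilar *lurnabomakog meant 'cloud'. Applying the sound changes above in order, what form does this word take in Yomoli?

lurnopumokok

Yomoli: *lurnabomakog
  lurnabomakog (rule 1 does not apply)
  lurnabomakog → lurnabomakok   [unconditioned shift]
  lurnabomakok → lurnabumakok   [pre-nasal raising]
  lurnabumakok → lurnapumakok   [unconditioned shift]
  lurnapumakok → lurnopumokok   [vowel merger]
  giving Yomoli lurnopumokok.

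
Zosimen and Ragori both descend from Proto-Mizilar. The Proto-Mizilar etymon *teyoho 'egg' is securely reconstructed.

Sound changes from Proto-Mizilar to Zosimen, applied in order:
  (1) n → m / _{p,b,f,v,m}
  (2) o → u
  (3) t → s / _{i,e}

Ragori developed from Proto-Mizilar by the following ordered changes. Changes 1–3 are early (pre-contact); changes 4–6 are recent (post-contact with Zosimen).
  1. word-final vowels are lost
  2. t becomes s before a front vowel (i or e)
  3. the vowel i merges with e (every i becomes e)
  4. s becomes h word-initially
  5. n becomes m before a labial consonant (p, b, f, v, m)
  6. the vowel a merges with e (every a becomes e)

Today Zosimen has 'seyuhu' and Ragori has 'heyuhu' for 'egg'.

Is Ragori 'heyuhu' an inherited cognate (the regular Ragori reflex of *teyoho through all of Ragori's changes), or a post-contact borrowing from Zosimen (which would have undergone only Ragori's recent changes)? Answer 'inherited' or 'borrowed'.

If inherited, *teyoho would pass through all of Ragori's changes:
Ragori: *teyoho
  teyoho → teyoh   [apocope]
  teyoh → seyoh   [palatalisation]
  seyoh (rule 3 does not apply)
  seyoh → heyoh   [debuccalisation]
  heyoh (rule 5 does not apply)
  heyoh (rule 6 does not apply)
  giving Ragori heyoh.
If borrowed from Zosimen 'seyuhu' after the early changes, it would undergo only the recent ones:
  rule 4 (debuccalisation): seyuhu → heyuhu
  rule 5 (nasal place assimilation): no change (heyuhu)
  rule 6 (vowel merger): no change (heyuhu)
  ⇒ as a loan: heyuhu
Ragori 'heyuhu' matches the loan outcome 'heyuhu', not the inherited 'heyoh' — it skipped the early Ragori changes, so it was borrowed from Zosimen.

borrowed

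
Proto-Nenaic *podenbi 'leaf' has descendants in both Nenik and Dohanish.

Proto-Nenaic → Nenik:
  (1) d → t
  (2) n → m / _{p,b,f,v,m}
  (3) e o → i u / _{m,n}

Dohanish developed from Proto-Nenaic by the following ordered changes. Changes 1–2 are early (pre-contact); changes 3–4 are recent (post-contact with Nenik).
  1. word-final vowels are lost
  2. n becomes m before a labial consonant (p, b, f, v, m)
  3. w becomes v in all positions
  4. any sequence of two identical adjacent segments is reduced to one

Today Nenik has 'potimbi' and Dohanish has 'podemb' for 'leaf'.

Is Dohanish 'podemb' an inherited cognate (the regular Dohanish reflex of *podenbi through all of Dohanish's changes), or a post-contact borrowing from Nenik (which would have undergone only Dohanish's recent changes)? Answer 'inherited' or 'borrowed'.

inherited

If inherited, *podenbi would pass through all of Dohanish's changes:
Dohanish: *podenbi
  podenbi → podenb   [apocope]
  podenb → podemb   [nasal place assimilation]
  podemb (rule 3 does not apply)
  podemb (rule 4 does not apply)
  giving Dohanish podemb.
If borrowed from Nenik 'potimbi' after the early changes, it would undergo only the recent ones:
  rule 3 (unconditioned shift): no change (potimbi)
  rule 4 (degemination): no change (potimbi)
  ⇒ as a loan: potimbi
Dohanish 'podemb' matches the inherited outcome exactly, so it is an inherited cognate, not a loan.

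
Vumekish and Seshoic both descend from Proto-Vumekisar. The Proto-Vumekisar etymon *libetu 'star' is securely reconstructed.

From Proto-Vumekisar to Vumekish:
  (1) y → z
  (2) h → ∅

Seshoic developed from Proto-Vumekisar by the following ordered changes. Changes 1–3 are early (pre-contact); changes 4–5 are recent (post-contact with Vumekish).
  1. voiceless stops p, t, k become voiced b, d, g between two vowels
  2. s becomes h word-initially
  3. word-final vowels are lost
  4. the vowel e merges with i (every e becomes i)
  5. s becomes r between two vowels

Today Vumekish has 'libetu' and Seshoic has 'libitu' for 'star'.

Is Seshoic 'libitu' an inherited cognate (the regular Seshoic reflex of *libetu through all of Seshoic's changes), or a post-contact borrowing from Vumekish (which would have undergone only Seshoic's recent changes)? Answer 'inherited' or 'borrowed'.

If inherited, *libetu would pass through all of Seshoic's changes:
Seshoic: *libetu > libedu > libed > libid  (by intervocalic voicing, apocope, vowel merger)
If borrowed from Vumekish 'libetu' after the early changes, it would undergo only the recent ones:
  rule 4 (vowel merger): libetu → libitu
  rule 5 (rhotacism): no change (libitu)
  ⇒ as a loan: libitu
Seshoic 'libitu' matches the loan outcome 'libitu', not the inherited 'libid' — it skipped the early Seshoic changes, so it was borrowed from Vumekish.

borrowed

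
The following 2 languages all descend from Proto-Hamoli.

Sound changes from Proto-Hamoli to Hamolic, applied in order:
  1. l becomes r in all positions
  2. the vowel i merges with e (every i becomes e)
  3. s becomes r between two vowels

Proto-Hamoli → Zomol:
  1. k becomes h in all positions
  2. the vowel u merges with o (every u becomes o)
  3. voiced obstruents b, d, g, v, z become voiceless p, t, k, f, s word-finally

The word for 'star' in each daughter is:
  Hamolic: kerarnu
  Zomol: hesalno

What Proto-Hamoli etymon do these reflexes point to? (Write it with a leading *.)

Position 3: Hamolic has r, Zomol has s. Taking the neighbouring segments as reconstructed: Hamolic r could go back to *s or *l or *r; Zomol s can only go back to *s — the one source consistent with every daughter is *s.
Position 1: Hamolic has k, Zomol has h. Hamolic preserves k here (none of its changes turn any other segment into k), so the proto-segment is *k.
Position 7: Hamolic has u, Zomol has o. Hamolic preserves u here (none of its changes turn any other segment into u), so the proto-segment is *u.
Continuing position by position gives *kesalnu; check it forward:
Hamolic: *kesalnu > kesarnu > kerarnu  (by unconditioned shift, rhotacism)
Zomol: start from *kesalnu.
  rule 1 (unconditioned shift): kesalnu → hesalnu
  rule 2 (vowel merger): hesalnu → hesalno
  rule 3: no change — hesalno
  ⇒ Zomol hesalno
No other proto-form is consistent with every reflex, so the reconstruction is *kesalnu.

*kesalnu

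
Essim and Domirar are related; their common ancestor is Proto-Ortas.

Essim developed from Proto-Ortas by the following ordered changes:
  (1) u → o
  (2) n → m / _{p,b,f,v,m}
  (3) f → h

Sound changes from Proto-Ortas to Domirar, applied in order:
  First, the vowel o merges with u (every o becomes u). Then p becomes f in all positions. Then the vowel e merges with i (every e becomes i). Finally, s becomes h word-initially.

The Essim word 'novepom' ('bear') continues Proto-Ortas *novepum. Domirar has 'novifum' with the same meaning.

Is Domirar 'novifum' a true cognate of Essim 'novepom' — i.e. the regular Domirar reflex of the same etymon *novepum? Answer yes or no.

no

Derive the expected Domirar reflex of *novepum:
Domirar: *novepum
  novepum → nuvepum   [vowel merger]
  nuvepum → nuvefum   [unconditioned shift]
  nuvefum → nuvifum   [vowel merger]
  nuvifum (rule 4 does not apply)
  giving Domirar nuvifum.
The regular Domirar reflex would be 'nuvifum', but the attested form is 'novifum'. The correspondence is irregular, so they are not cognates (the Domirar form has a different source).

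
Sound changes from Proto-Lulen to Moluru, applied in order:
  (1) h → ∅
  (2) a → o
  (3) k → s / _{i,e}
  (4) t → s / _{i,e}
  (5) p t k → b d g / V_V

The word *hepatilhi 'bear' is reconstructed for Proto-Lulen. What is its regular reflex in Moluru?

ebosili

Moluru: *hepatilhi
  hepatilhi → epatili   [h-loss]
  epatili → epotili   [vowel merger]
  epotili (rule 3 does not apply)
  epotili → eposili   [palatalisation]
  eposili → ebosili   [intervocalic voicing]
  giving Moluru ebosili.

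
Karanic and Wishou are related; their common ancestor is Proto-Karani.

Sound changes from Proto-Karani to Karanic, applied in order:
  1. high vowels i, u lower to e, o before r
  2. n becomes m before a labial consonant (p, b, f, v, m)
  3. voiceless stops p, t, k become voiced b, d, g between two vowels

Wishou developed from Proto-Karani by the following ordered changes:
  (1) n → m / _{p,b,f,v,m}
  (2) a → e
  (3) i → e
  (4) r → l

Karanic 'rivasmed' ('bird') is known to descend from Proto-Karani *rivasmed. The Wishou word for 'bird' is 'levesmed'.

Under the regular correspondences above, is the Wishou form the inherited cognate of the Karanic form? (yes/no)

Derive the expected Wishou reflex of *rivasmed:
Wishou: start from *rivasmed.
  rule 1: no change — rivasmed
  rule 2 (vowel merger): rivasmed → rivesmed
  rule 3 (vowel merger): rivesmed → revesmed
  rule 4 (unconditioned shift): revesmed → levesmed
  ⇒ Wishou levesmed
Wishou 'levesmed' matches the regular reflex exactly, so the pair is cognate.

yes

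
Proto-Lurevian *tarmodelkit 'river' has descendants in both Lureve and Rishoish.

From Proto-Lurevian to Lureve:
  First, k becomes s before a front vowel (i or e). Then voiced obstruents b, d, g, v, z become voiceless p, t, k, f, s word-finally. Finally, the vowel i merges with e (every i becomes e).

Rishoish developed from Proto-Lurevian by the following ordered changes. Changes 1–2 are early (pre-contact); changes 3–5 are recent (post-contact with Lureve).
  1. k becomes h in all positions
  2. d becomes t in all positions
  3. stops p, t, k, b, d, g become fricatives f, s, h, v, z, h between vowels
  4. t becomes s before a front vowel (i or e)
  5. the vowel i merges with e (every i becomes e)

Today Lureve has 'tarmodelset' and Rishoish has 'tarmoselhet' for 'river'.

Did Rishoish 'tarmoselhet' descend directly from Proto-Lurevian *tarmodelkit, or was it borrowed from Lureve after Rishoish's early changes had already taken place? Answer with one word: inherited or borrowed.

If inherited, *tarmodelkit would pass through all of Rishoish's changes:
Rishoish: start from *tarmodelkit.
  rule 1 (unconditioned shift): tarmodelkit → tarmodelhit
  rule 2 (unconditioned shift): tarmodelhit → tarmotelhit
  rule 3 (intervocalic lenition): tarmotelhit → tarmoselhit
  rule 4: no change — tarmoselhit
  rule 5 (vowel merger): tarmoselhit → tarmoselhet
  ⇒ Rishoish tarmoselhet
If borrowed from Lureve 'tarmodelset' after the early changes, it would undergo only the recent ones:
  rule 3 (intervocalic lenition): tarmodelset → tarmozelset
  rule 4 (palatalisation): no change (tarmozelset)
  rule 5 (vowel merger): no change (tarmozelset)
  ⇒ as a loan: tarmozelset
Rishoish 'tarmoselhet' matches the inherited outcome exactly, so it is an inherited cognate, not a loan.

inherited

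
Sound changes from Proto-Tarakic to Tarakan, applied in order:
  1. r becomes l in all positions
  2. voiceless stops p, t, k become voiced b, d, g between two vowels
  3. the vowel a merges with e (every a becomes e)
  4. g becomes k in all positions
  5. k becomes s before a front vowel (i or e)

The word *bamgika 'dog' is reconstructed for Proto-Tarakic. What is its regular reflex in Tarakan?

Tarakan: *bamgika > bamgiga > bemgige > bemkike > bemsise  (by intervocalic voicing, vowel merger, unconditioned shift, palatalisation)

bemsise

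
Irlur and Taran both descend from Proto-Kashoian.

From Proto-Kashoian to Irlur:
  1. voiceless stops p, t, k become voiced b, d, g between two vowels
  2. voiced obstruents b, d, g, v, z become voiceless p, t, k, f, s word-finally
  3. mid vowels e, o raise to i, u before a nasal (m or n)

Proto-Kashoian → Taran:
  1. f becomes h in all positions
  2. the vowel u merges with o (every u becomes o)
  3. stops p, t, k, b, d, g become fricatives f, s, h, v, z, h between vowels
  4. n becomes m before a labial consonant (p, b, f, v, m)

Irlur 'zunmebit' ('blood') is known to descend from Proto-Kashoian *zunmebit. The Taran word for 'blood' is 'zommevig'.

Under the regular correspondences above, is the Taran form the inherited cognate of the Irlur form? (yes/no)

no

Derive the expected Taran reflex of *zunmebit:
Taran: *zunmebit > zonmebit > zonmevit > zommevit  (by vowel merger, intervocalic lenition, nasal place assimilation)
The regular Taran reflex would be 'zommevit', but the attested form is 'zommevig'. The correspondence is irregular, so they are not cognates (the Taran form has a different source).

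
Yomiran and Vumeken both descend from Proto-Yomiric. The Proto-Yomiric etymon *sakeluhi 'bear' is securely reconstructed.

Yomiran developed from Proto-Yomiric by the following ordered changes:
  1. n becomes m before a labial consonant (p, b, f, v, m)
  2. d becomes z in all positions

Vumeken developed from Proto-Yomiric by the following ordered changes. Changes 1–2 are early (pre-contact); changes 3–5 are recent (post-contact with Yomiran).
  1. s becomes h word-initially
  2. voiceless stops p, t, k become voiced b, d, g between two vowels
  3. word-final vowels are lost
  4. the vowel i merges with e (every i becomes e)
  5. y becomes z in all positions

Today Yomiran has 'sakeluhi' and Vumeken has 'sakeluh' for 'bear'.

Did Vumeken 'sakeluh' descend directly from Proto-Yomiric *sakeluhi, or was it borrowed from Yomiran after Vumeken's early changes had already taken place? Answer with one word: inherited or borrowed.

borrowed

If inherited, *sakeluhi would pass through all of Vumeken's changes:
Vumeken: *sakeluhi > hakeluhi > hageluhi > hageluh  (by debuccalisation, intervocalic voicing, apocope)
If borrowed from Yomiran 'sakeluhi' after the early changes, it would undergo only the recent ones:
  rule 3 (apocope): sakeluhi → sakeluh
  rule 4 (vowel merger): no change (sakeluh)
  rule 5 (unconditioned shift): no change (sakeluh)
  ⇒ as a loan: sakeluh
Vumeken 'sakeluh' matches the loan outcome 'sakeluh', not the inherited 'hageluh' — it skipped the early Vumeken changes, so it was borrowed from Yomiran.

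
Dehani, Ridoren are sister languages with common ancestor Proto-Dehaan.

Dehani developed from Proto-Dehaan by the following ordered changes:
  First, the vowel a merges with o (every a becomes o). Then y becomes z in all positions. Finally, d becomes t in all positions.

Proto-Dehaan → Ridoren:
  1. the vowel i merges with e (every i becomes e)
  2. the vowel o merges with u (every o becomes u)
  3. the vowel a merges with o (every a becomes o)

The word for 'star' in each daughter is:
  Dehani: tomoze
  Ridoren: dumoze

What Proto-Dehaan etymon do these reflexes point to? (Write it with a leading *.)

*domaze

Position 2: Dehani has o, Ridoren has u. Taking the neighbouring segments as reconstructed: Dehani o could go back to *a or *o; Ridoren u could go back to *o or *u — the one source consistent with every daughter is *o.
Position 1: Dehani has t, Ridoren has d. Ridoren preserves d here (none of its changes turn any other segment into d), so the proto-segment is *d.
Position 4: Dehani has o, Ridoren has o. In Ridoren, o can only continue *a, so the proto-segment is *a.
Verify the candidate proto-form against each daughter:
Dehani: *domaze
  domaze → domoze   [vowel merger]
  domoze (rule 2 does not apply)
  domoze → tomoze   [unconditioned shift]
  giving Dehani tomoze.
Ridoren: *domaze > dumaze > dumoze  (by vowel merger, vowel merger)
*domaze is the unique common source.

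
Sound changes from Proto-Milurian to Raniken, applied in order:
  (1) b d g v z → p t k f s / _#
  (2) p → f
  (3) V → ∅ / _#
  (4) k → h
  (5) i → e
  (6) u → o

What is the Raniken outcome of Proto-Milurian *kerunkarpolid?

Raniken: start from *kerunkarpolid.
  rule 1 (final devoicing): kerunkarpolid → kerunkarpolit
  rule 2 (unconditioned shift): kerunkarpolit → kerunkarfolit
  rule 3: no change — kerunkarfolit
  rule 4 (unconditioned shift): kerunkarfolit → herunharfolit
  rule 5 (vowel merger): herunharfolit → herunharfolet
  rule 6 (vowel merger): herunharfolet → heronharfolet
  ⇒ Raniken heronharfolet

heronharfolet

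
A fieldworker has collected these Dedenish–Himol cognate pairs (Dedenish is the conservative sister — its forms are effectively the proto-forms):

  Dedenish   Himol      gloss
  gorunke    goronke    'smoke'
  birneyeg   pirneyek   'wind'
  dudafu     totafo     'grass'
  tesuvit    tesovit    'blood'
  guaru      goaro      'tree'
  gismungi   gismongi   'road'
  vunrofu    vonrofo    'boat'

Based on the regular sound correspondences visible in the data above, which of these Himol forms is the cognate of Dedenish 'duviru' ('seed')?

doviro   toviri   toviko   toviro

dudafu ~ totafo — Dedenish d corresponds to Himol t word-initially before a back vowel.
tesuvit ~ tesovit — Dedenish u corresponds to Himol o after a consonant, before a labial obstruent.
dudafu ~ totafo, guaru ~ goaro — Dedenish u corresponds to Himol o word-finally.
Applying these to Dedenish 'duviru':
  duviru → tuviru   (d→t word-initially before a back vowel)
  tuviru → toviru   (u→o after a consonant, before a labial obstruent)
  toviru → toviro   (u→o word-finally)
So the Himol cognate is 'toviro'.

toviro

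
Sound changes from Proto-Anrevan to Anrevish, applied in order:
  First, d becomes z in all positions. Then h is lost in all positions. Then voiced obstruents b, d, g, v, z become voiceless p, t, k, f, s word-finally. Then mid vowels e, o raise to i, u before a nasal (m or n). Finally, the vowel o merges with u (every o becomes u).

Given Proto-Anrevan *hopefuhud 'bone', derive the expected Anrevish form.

Anrevish: *hopefuhud > hopefuhuz > opefuuz > opefuus > upefuus  (by unconditioned shift, h-loss, final devoicing, vowel merger)

upefuus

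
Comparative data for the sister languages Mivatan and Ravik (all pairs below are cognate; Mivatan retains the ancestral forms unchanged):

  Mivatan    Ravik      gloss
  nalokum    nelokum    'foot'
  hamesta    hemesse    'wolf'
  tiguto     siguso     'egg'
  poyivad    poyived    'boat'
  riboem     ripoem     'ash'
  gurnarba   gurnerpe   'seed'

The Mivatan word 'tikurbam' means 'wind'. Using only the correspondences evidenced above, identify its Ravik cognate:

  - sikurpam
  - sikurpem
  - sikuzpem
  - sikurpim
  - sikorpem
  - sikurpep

sikurpem

tiguto ~ siguso — Mivatan t corresponds to Ravik s word-initially before a front vowel.
gurnarba ~ gurnerpe — Mivatan b corresponds to Ravik p after a consonant, before a back vowel.
hamesta ~ hemesse — Mivatan a corresponds to Ravik e after a consonant, before a nasal.
Applying these to Mivatan 'tikurbam':
  tikurbam → sikurbam   (t→s word-initially before a front vowel)
  sikurbam → sikurpam   (b→p after a consonant, before a back vowel)
  sikurpam → sikurpem   (a→e after a consonant, before a nasal)
So the Ravik cognate is 'sikurpem'.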